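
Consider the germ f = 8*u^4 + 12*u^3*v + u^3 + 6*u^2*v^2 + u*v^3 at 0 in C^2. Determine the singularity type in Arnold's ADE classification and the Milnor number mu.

Type E_{7}, Milnor number mu = 7.

The Hessian of f at 0 is [[0, 0], [0, 0]] with rank 0, so corank 2. A Groebner basis of the Jacobian ideal J(f) in C{u,v} is {3*u^2/4 + v^4 + v^3/4, u^3, u^2*v - u^2/4 - v^3/12, u^2 + u*v^2 + v^3/3}; counting standard monomials gives mu = 7. Corank 2; j^3 = u^3 is a perfect cube, so E-series; the 4-jet and mu = 7 give E_7.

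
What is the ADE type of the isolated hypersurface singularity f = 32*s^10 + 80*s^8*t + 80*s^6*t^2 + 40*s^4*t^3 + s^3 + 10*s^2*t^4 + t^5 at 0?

E8

The Hessian of f at 0 is [[0, 0], [0, 0]] with rank 0, so corank 2. A Groebner basis of the Jacobian ideal J(f) in C{s,t} is {t^4, s^2}; counting standard monomials gives mu = 8. Corank 2; j^3 = s^3 is a perfect cube, so E-series; the 5-jet and mu = 8 give E_8.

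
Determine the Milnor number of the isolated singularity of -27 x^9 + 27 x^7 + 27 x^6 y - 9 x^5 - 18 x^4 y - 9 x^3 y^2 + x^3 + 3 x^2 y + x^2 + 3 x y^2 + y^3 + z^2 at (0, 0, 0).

2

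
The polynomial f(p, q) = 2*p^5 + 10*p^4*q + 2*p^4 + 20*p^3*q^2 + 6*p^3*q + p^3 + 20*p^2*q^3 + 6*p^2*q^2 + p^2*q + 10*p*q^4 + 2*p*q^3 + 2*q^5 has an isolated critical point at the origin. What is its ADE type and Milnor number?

Type D6, Milnor number mu = 6.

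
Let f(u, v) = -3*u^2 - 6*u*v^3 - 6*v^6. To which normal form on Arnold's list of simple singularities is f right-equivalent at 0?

A_5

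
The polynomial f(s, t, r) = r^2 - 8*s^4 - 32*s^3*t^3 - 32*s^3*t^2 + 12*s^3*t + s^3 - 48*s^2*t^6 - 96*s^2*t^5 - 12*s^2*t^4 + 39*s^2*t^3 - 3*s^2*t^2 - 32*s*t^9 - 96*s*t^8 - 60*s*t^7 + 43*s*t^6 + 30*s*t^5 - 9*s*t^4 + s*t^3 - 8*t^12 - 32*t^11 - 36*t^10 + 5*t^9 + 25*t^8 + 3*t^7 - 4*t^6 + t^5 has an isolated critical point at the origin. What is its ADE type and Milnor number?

Type E7, Milnor number mu = 7.

The Hessian of f at 0 is [[0, 0, 0], [0, 0, 0], [0, 0, 2]] with rank 1, so corank 2. A Groebner basis of the Jacobian ideal J(f) in C{s,t,r} is {-3*s^2/7 + t^4 - t^3/7, s^3, s^2*t + s^2/7 + t^3/21, s^2 + s*t^2 + t^3/3, r}; counting standard monomials gives mu = 7. Corank 2; j^3 = s^3 is a perfect cube, so E-series; the 4-jet and mu = 7 give E_7.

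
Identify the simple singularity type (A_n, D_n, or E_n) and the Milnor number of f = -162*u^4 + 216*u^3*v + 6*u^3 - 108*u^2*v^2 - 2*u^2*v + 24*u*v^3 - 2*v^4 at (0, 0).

Type D_{5}, Milnor number mu = 5.

The Hessian of f at 0 has rank 0. Corank 2; j^3 = 2*u^2*(3*u - v) has shape L^2 M (L != M), so D-series; mu = 5 gives D_5.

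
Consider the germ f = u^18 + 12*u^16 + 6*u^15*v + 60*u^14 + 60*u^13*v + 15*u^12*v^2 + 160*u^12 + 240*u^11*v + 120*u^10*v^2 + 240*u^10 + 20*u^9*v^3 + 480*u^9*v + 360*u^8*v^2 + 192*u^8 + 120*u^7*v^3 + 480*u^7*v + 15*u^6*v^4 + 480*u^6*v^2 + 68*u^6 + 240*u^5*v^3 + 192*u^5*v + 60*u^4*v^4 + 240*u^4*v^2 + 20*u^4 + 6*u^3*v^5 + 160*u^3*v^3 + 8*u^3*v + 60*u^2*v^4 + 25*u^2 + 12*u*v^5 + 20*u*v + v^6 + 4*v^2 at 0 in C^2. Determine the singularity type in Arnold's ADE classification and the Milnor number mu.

Type A_{5}, Milnor number mu = 5.

The Hessian of f at 0 has rank 1. Corank 1: A-series; mu = 5 gives A_5.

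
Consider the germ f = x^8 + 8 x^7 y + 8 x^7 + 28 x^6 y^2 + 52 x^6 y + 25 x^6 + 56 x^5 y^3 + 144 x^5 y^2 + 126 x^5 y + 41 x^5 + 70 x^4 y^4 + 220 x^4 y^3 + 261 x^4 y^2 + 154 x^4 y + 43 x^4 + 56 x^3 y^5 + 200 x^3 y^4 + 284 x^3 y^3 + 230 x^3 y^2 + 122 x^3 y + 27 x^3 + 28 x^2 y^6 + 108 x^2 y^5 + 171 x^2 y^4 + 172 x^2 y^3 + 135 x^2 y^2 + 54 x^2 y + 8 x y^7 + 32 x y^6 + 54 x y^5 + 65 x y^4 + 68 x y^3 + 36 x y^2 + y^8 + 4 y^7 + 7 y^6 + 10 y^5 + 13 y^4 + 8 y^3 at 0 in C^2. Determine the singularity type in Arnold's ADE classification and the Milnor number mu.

Type E_6, Milnor number mu = 6.

The Hessian of f at 0 has rank 0. Corank 2; j^3 = (3*x + 2*y)^3 is a perfect cube, so E-series; the 4-jet and mu = 6 give E_6.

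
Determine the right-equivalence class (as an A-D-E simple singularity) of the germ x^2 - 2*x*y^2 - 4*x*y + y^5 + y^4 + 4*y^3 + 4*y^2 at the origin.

A4

The Hessian of f at 0 has rank 1. Corank 1: A-series; mu = 4 gives A_4.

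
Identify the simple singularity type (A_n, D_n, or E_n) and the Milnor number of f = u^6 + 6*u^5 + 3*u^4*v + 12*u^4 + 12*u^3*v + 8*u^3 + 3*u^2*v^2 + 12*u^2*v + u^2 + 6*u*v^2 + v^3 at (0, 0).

The Hessian of f at 0 has rank 1. Corank 1: A-series; mu = 2 gives A_2.

Type A2, Milnor number mu = 2.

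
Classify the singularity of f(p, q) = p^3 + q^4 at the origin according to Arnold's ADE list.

E_{6}

The Hessian of f at 0 is [[0, 0], [0, 0]] with rank 0, so corank 2. A Groebner basis of the Jacobian ideal J(f) in C{p,q} is {q^3, p^2}; counting standard monomials gives mu = 6. Corank 2; j^3 = p^3 is a perfect cube, so E-series; the 4-jet and mu = 6 give E_6.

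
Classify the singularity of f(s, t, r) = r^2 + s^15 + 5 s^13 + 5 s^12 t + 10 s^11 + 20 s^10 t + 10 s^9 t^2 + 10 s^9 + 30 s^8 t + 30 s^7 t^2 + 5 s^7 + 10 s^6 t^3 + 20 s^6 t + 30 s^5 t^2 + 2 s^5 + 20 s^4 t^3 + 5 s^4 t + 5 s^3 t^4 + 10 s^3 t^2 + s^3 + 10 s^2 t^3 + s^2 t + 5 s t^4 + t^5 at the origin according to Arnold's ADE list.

The Hessian of f at 0 is [[0, 0, 0], [0, 0, 0], [0, 0, 2]] with rank 1, so corank 2. A Groebner basis of the Jacobian ideal J(f) in C{s,t,r} is {-s*t/5 + t^4, s*t^2, s^2 + s*t, r}; counting standard monomials gives mu = 6. Corank 2; j^3 = s^2*(s + t) has shape L^2 M (L != M), so D-series; mu = 6 gives D_6.

D6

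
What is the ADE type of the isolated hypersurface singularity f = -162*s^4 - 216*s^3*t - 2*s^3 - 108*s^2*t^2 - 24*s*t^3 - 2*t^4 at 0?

E_{6}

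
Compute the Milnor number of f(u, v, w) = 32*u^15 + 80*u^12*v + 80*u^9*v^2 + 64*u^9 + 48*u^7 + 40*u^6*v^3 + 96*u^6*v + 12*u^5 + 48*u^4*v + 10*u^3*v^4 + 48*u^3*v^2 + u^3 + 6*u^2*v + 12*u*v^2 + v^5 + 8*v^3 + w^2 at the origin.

8

The Hessian of f at 0 has rank 1. Corank 2; j^3 = (u + 2*v)^3 is a perfect cube, so E-series; the 5-jet and mu = 8 give E_8.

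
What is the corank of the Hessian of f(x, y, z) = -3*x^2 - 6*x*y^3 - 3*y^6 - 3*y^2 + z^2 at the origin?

0

Hessian at 0 has rank 3.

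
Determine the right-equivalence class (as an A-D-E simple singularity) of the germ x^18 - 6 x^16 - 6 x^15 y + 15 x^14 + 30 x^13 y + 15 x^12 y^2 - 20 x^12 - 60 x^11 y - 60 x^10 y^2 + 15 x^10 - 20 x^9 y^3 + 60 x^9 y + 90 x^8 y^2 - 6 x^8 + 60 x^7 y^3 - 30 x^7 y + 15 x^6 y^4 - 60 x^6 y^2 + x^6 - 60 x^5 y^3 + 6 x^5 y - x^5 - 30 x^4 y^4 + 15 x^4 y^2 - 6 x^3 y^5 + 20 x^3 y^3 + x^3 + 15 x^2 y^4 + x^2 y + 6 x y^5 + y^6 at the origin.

D_{7}

The Hessian of f at 0 has rank 0. Corank 2; j^3 = x^2*(x + y) has shape L^2 M (L != M), so D-series; mu = 7 gives D_7.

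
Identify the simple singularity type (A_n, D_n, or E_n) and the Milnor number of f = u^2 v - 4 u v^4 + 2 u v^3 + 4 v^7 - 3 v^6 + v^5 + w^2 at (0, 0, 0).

Type D_7, Milnor number mu = 7.

The Hessian of f at 0 is [[0, 0, 0], [0, 0, 0], [0, 0, 2]] with rank 1, so corank 2. A Groebner basis of the Jacobian ideal J(f) in C{u,v,w} is {-u*v/2 + v^4 - v^3/2, u^3, u^2*v + u^2/10 - u*v/20 - v^3/20, u^2/5 + u*v^2 + 2*u*v/5 + 2*v^3/5, w}; counting standard monomials gives mu = 7. Corank 2; j^3 = u^2*v has shape L^2 M (L != M), so D-series; mu = 7 gives D_7.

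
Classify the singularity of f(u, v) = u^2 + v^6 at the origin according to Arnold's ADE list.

The Hessian of f at 0 has rank 1. Corank 1: A-series; mu = 5 gives A_5.

A_{5}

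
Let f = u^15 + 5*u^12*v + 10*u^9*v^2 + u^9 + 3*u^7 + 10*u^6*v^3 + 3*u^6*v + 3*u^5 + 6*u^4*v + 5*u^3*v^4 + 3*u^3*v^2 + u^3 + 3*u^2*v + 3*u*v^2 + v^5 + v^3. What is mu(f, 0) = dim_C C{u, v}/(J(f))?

The Hessian of f at 0 has rank 0. Corank 2; j^3 = (u + v)^3 is a perfect cube, so E-series; the 5-jet and mu = 8 give E_8.

8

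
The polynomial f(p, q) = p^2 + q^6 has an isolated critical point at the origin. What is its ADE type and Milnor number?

Type A_5, Milnor number mu = 5.

The Hessian of f at 0 has rank 1. Corank 1: A-series; mu = 5 gives A_5.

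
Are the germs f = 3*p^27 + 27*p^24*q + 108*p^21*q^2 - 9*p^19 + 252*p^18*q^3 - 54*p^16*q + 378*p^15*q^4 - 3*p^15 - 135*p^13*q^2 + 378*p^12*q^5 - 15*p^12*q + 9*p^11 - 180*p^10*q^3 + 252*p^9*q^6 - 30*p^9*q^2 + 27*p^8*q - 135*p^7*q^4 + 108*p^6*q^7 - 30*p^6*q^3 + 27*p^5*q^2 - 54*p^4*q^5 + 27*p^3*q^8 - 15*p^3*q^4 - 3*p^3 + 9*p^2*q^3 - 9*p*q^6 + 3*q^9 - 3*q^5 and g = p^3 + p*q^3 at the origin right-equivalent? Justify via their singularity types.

The Hessian of f at 0 has rank 0. Corank 2; j^3 = -3*p^3 is a perfect cube, so E-series; the 5-jet and mu = 8 give E_8. The Hessian of g at 0 has rank 0. Corank 2; j^3 = p^3 is a perfect cube, so E-series; the 4-jet and mu = 7 give E_7. f is E_8 but g is E_7, hence not right-equivalent.

No.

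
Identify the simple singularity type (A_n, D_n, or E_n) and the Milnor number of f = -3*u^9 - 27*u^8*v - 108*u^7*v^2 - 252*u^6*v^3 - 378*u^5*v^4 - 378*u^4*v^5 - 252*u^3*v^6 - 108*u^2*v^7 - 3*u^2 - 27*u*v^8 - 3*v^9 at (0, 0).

Type A_8, Milnor number mu = 8.

The Hessian of f at 0 is [[-6, 0], [0, 0]] with rank 1, so corank 1. A Groebner basis of the Jacobian ideal J(f) in C{u,v} is {v^8, u}; counting standard monomials gives mu = 8. Corank 1: A-series; mu = 8 gives A_8.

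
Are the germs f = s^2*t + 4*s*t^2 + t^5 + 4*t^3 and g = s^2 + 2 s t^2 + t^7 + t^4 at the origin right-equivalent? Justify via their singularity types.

No.

The Hessian of f at 0 has rank 0. Corank 2; j^3 = t*(s + 2*t)^2 has shape L^2 M (L != M), so D-series; mu = 6 gives D_6. The Hessian of g at 0 has rank 1. Corank 1: A-series; mu = 6 gives A_6. f is D_6 but g is A_6, hence not right-equivalent.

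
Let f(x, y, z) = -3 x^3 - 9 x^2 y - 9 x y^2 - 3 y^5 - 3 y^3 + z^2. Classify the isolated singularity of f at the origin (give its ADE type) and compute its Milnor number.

The Hessian of f at 0 has rank 1. Corank 2; j^3 = -3*(x + y)^3 is a perfect cube, so E-series; the 5-jet and mu = 8 give E_8.

Type E_8, Milnor number mu = 8.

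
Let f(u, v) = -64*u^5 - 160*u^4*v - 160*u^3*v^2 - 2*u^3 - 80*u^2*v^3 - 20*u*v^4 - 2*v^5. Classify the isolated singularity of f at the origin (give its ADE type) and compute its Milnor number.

The Hessian of f at 0 is [[0, 0], [0, 0]] with rank 0, so corank 2. A Groebner basis of the Jacobian ideal J(f) in C{u,v} is {v^5, u*v^3 + v^4/8, u^2}; counting standard monomials gives mu = 8. Corank 2; j^3 = -2*u^3 is a perfect cube, so E-series; the 5-jet and mu = 8 give E_8.

Type E_8, Milnor number mu = 8.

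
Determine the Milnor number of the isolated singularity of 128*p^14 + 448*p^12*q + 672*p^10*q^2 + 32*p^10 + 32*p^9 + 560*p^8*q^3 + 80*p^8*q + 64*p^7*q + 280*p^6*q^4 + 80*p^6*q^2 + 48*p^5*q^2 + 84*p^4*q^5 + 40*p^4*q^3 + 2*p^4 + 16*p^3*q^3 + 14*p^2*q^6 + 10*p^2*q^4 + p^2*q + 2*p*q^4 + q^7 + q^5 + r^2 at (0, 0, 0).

6

The Hessian of f at 0 is [[0, 0, 0], [0, 0, 0], [0, 0, 2]] with rank 1, so corank 2. A Groebner basis of the Jacobian ideal J(f) in C{p,q,r} is {p*q + q^4, p*q^2, p^2 - 5*p*q, r}; counting standard monomials gives mu = 6. Corank 2; j^3 = p^2*q has shape L^2 M (L != M), so D-series; mu = 6 gives D_6.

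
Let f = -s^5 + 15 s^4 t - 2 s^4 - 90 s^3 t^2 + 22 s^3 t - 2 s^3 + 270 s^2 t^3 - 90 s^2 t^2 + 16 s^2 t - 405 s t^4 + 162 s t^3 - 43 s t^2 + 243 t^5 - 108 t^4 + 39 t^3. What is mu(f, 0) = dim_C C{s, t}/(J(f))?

The Hessian of f at 0 has rank 0. Corank 2; j^3 = -(s - 3*t)*(2*s^2 - 10*s*t + 13*t^2) splits into three distinct lines over C (the quadratic factor has nonzero discriminant), so D_4.

4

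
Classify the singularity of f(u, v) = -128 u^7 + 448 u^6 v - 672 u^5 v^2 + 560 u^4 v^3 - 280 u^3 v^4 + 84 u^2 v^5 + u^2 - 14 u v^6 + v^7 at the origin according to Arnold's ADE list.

The Hessian of f at 0 has rank 1. Corank 1: A-series; mu = 6 gives A_6.

A_{6}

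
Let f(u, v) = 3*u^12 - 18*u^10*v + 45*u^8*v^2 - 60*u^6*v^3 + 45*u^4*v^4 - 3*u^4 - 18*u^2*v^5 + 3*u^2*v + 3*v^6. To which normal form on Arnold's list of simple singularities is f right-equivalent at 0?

The Hessian of f at 0 has rank 0. Corank 2; j^3 = 3*u^2*v has shape L^2 M (L != M), so D-series; mu = 7 gives D_7.

D_7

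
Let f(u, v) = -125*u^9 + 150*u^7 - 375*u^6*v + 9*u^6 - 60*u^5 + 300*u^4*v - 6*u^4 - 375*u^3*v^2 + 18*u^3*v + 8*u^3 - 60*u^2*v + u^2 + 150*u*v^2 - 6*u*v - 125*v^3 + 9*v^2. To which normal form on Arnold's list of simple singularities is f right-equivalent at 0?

A_2

The Hessian of f at 0 is [[2, -6], [-6, 18]] with rank 1, so corank 1. A Groebner basis of the Jacobian ideal J(f) in C{u,v} is {v^2, u - 3*v}; counting standard monomials gives mu = 2. Corank 1: A-series; mu = 2 gives A_2.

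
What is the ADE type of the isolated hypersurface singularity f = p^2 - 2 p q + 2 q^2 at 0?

A1

The Hessian of f at 0 has rank 2. Corank 0: nondegenerate Morse point, so A_1.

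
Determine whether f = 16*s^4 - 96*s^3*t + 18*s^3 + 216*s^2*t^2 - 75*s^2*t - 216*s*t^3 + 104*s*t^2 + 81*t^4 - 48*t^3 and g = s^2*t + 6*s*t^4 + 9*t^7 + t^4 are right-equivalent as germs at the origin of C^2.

Yes.

The Hessian of f at 0 is [[0, 0], [0, 0]] with rank 0, so corank 2. A Groebner basis of the Jacobian ideal J(f) in C{s,t} is {s*t^2 - 27*s*t/2 + 18*t^2, -81*s*t/8 + t^3 + 27*t^2/2, s^2 - 17*s*t/6 + 2*t^2}; counting standard monomials gives mu = 5. Corank 2; j^3 = (2*s - 3*t)*(3*s - 4*t)^2 has shape L^2 M (L != M), so D-series; mu = 5 gives D_5. The Hessian of g at 0 is [[0, 0], [0, 0]] with rank 0, so corank 2. A Groebner basis of the Jacobian ideal J(g) in C{s,t} is {s^3, s^2/4 + t^3, s*t}; counting standard monomials gives mu = 5. Corank 2; j^3 = s^2*t has shape L^2 M (L != M), so D-series; mu = 5 gives D_5. Both have type D_5, hence right-equivalent.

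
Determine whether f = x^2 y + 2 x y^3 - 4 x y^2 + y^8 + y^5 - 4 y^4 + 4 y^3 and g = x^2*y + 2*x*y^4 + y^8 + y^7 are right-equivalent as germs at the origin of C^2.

Yes.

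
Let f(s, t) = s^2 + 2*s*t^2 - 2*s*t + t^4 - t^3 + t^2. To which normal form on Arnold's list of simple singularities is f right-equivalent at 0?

The Hessian of f at 0 is [[2, -2], [-2, 2]] with rank 1, so corank 1. A Groebner basis of the Jacobian ideal J(f) in C{s,t} is {t^2, s - t}; counting standard monomials gives mu = 2. Corank 1: A-series; mu = 2 gives A_2.

A_{2}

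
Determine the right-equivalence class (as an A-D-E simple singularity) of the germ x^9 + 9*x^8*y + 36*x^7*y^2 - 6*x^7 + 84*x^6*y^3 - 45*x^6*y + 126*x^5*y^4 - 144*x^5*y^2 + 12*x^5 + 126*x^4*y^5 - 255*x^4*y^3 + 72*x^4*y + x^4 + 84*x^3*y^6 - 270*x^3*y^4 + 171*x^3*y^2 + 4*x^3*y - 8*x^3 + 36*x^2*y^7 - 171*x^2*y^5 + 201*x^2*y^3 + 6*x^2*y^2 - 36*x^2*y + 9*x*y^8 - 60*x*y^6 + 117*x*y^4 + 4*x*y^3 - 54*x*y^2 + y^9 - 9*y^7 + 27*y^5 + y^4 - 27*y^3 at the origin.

The Hessian of f at 0 has rank 0. Corank 2; j^3 = -(2*x + 3*y)^3 is a perfect cube, so E-series; the 4-jet and mu = 6 give E_6.

E_6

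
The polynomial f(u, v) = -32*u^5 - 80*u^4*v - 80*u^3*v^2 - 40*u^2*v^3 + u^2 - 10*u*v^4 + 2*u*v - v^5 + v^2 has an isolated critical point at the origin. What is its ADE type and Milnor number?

The Hessian of f at 0 has rank 1. Corank 1: A-series; mu = 4 gives A_4.

Type A_{4}, Milnor number mu = 4.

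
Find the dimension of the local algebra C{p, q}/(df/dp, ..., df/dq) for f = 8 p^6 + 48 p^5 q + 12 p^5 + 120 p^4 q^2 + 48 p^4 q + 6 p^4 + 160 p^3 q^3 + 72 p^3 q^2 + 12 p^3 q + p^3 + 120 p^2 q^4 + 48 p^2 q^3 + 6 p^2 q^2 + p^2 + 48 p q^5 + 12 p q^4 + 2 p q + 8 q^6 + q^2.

The Hessian of f at 0 has rank 1. Corank 1: A-series; mu = 2 gives A_2.

2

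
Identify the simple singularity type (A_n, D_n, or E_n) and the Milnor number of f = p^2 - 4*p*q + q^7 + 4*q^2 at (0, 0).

The Hessian of f at 0 is [[2, -4], [-4, 8]] with rank 1, so corank 1. A Groebner basis of the Jacobian ideal J(f) in C{p,q} is {q^6, p - 2*q}; counting standard monomials gives mu = 6. Corank 1: A-series; mu = 6 gives A_6.

Type A_{6}, Milnor number mu = 6.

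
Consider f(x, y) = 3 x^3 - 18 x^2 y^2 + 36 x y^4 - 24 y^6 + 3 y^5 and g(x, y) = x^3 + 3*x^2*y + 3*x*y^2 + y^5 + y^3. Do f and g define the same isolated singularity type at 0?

The Hessian of f at 0 has rank 0. Corank 2; j^3 = 3*x^3 is a perfect cube, so E-series; the 5-jet and mu = 8 give E_8. The Hessian of g at 0 has rank 0. Corank 2; j^3 = (x + y)^3 is a perfect cube, so E-series; the 5-jet and mu = 8 give E_8. Both have type E_8, hence right-equivalent.

Yes.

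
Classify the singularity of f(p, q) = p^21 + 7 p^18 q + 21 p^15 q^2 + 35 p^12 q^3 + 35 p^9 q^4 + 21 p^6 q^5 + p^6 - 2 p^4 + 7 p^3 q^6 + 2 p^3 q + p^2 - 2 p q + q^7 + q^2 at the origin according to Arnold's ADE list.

A6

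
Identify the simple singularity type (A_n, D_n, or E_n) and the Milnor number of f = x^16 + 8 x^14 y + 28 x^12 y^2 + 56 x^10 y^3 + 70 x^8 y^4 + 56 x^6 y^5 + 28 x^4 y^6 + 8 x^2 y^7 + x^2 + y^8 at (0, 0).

Type A_7, Milnor number mu = 7.

The Hessian of f at 0 has rank 1. Corank 1: A-series; mu = 7 gives A_7.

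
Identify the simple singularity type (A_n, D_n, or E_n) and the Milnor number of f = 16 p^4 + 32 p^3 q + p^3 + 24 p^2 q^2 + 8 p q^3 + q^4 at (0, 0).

Type E_{6}, Milnor number mu = 6.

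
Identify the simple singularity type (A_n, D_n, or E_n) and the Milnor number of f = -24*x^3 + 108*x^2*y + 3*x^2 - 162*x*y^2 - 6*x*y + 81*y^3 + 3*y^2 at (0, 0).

Type A_2, Milnor number mu = 2.

The Hessian of f at 0 is [[6, -6], [-6, 6]] with rank 1, so corank 1. A Groebner basis of the Jacobian ideal J(f) in C{x,y} is {y^2, x - y}; counting standard monomials gives mu = 2. Corank 1: A-series; mu = 2 gives A_2.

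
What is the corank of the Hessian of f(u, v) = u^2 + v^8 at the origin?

Hessian at 0 has rank 1.

1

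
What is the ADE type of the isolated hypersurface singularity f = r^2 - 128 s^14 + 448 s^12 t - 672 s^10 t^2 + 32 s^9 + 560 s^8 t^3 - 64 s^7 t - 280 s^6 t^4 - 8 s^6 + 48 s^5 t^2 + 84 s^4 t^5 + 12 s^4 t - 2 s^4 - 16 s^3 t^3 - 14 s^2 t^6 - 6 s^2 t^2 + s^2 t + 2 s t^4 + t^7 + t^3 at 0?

D_{4}

The Hessian of f at 0 is [[0, 0, 0], [0, 0, 0], [0, 0, 2]] with rank 1, so corank 2. A Groebner basis of the Jacobian ideal J(f) in C{s,t,r} is {t^3, s^2 + 3*t^2, s*t, r}; counting standard monomials gives mu = 4. Corank 2; j^3 = t*(s^2 + t^2) splits into three distinct lines over C (the quadratic factor has nonzero discriminant), so D_4.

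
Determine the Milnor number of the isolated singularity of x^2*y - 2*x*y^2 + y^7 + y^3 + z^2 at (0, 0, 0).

8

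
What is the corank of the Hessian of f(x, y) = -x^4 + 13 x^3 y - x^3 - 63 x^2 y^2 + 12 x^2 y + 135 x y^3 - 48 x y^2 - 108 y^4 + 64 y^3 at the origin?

2

The Hessian at 0 is [[0, 0], [0, 0]] of rank 0; hence corank 2.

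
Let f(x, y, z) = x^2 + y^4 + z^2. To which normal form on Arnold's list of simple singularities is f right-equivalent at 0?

A_{3}

The Hessian of f at 0 has rank 2. Corank 1: A-series; mu = 3 gives A_3.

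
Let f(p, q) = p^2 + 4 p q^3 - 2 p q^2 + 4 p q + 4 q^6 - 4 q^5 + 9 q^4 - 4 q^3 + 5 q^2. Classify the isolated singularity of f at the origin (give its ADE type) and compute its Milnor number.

The Hessian of f at 0 has rank 2. Corank 0: nondegenerate Morse point, so A_1.

Type A_{1}, Milnor number mu = 1.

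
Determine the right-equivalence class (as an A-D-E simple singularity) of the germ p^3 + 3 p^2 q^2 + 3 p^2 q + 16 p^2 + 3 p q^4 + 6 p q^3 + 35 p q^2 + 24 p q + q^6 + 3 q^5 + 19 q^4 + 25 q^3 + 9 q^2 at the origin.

A2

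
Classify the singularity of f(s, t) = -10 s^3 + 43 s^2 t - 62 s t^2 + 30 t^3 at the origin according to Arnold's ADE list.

The Hessian of f at 0 is [[0, 0], [0, 0]] with rank 0, so corank 2. A Groebner basis of the Jacobian ideal J(f) in C{s,t} is {t^3, s^2 - 26*t^2/11, s*t - 17*t^2/11}; counting standard monomials gives mu = 4. Corank 2; j^3 = -(2*s - 3*t)*(5*s^2 - 14*s*t + 10*t^2) splits into three distinct lines over C (the quadratic factor has nonzero discriminant), so D_4.

D_4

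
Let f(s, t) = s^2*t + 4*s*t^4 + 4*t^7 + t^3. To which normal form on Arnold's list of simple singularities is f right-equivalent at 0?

The Hessian of f at 0 has rank 0. Corank 2; j^3 = t*(s^2 + t^2) splits into three distinct lines over C (the quadratic factor has nonzero discriminant), so D_4.

D_4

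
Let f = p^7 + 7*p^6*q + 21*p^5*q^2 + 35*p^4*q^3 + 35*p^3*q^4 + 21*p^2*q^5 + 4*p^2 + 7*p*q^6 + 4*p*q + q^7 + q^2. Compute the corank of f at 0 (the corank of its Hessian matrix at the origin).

1

The Hessian at 0 is [[8, 4], [4, 2]] of rank 1; hence corank 1.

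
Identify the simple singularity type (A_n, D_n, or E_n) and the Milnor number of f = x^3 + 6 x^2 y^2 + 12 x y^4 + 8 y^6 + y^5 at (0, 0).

The Hessian of f at 0 has rank 0. Corank 2; j^3 = x^3 is a perfect cube, so E-series; the 5-jet and mu = 8 give E_8.

Type E_8, Milnor number mu = 8.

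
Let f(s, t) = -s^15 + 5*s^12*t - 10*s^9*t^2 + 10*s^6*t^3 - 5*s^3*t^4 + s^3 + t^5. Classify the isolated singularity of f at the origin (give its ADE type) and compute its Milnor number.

Type E_8, Milnor number mu = 8.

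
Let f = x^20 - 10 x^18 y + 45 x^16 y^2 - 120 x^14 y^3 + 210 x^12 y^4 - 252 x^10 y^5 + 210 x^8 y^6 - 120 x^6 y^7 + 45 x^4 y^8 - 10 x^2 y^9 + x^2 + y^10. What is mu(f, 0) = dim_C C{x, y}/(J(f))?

9

The Hessian of f at 0 has rank 1. Corank 1: A-series; mu = 9 gives A_9.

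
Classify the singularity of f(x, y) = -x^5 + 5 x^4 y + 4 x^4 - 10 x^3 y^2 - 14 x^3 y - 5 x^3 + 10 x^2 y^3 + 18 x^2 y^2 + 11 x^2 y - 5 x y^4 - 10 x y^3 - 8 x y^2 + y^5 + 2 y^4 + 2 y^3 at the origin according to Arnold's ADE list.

D_{4}

The Hessian of f at 0 is [[0, 0], [0, 0]] with rank 0, so corank 2. A Groebner basis of the Jacobian ideal J(f) in C{x,y} is {y^3, x^2 + 2*y^2, x*y + y^2}; counting standard monomials gives mu = 4. Corank 2; j^3 = -(x - y)*(5*x^2 - 6*x*y + 2*y^2) splits into three distinct lines over C (the quadratic factor has nonzero discriminant), so D_4.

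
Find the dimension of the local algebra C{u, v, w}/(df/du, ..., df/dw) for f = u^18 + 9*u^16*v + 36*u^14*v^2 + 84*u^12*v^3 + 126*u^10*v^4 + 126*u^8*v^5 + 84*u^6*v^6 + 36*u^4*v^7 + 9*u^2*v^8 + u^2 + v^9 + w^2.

The Hessian of f at 0 is [[2, 0, 0], [0, 0, 0], [0, 0, 2]] with rank 2, so corank 1. A Groebner basis of the Jacobian ideal J(f) in C{u,v,w} is {v^8, u, w}; counting standard monomials gives mu = 8. Corank 1: A-series; mu = 8 gives A_8.

8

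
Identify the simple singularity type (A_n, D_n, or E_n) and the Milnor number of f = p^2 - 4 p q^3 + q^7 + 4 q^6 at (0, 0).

Type A_{6}, Milnor number mu = 6.

The Hessian of f at 0 is [[2, 0], [0, 0]] with rank 1, so corank 1. A Groebner basis of the Jacobian ideal J(f) in C{p,q} is {-p/2 + q^3, p^2}; counting standard monomials gives mu = 6. Corank 1: A-series; mu = 6 gives A_6.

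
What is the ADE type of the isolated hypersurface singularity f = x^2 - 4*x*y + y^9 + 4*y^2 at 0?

The Hessian of f at 0 is [[2, -4], [-4, 8]] with rank 1, so corank 1. A Groebner basis of the Jacobian ideal J(f) in C{x,y} is {y^8, x - 2*y}; counting standard monomials gives mu = 8. Corank 1: A-series; mu = 8 gives A_8.

A_8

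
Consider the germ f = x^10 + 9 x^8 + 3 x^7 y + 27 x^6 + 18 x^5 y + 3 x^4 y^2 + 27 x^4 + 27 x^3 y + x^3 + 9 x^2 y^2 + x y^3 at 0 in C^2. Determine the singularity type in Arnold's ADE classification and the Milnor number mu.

Type E_7, Milnor number mu = 7.

The Hessian of f at 0 has rank 0. Corank 2; j^3 = x^3 is a perfect cube, so E-series; the 4-jet and mu = 7 give E_7.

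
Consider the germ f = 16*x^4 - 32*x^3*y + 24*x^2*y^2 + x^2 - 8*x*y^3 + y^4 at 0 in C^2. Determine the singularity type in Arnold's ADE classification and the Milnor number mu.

Type A_3, Milnor number mu = 3.

The Hessian of f at 0 has rank 1. Corank 1: A-series; mu = 3 gives A_3.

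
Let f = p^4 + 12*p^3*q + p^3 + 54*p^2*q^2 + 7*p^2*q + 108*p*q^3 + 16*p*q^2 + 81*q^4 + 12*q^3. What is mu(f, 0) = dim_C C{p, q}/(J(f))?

The Hessian of f at 0 has rank 0. Corank 2; j^3 = (p + 2*q)^2*(p + 3*q) has shape L^2 M (L != M), so D-series; mu = 5 gives D_5.

5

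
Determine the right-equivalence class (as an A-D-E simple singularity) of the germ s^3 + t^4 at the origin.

E_6

The Hessian of f at 0 is [[0, 0], [0, 0]] with rank 0, so corank 2. A Groebner basis of the Jacobian ideal J(f) in C{s,t} is {t^3, s^2}; counting standard monomials gives mu = 6. Corank 2; j^3 = s^3 is a perfect cube, so E-series; the 4-jet and mu = 6 give E_6.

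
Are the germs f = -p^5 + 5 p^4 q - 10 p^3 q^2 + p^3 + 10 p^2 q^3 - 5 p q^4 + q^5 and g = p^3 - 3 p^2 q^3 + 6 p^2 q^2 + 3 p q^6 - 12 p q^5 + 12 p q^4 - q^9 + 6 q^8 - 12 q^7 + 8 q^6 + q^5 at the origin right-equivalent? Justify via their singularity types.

The Hessian of f at 0 has rank 0. Corank 2; j^3 = p^3 is a perfect cube, so E-series; the 5-jet and mu = 8 give E_8. The Hessian of g at 0 has rank 0. Corank 2; j^3 = p^3 is a perfect cube, so E-series; the 5-jet and mu = 8 give E_8. Both have type E_8, hence right-equivalent.

Yes.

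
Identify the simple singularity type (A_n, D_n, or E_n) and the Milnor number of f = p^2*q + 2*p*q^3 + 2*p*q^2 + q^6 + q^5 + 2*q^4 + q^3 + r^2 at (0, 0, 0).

The Hessian of f at 0 has rank 1. Corank 2; j^3 = q*(p + q)^2 has shape L^2 M (L != M), so D-series; mu = 7 gives D_7.

Type D7, Milnor number mu = 7.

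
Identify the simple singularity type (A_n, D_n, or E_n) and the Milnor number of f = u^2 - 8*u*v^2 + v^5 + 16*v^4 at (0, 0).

The Hessian of f at 0 has rank 1. Corank 1: A-series; mu = 4 gives A_4.

Type A_{4}, Milnor number mu = 4.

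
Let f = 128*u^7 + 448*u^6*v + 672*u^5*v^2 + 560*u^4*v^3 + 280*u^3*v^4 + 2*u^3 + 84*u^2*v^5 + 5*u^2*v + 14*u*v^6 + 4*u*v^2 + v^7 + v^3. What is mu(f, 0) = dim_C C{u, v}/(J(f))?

The Hessian of f at 0 is [[0, 0], [0, 0]] with rank 0, so corank 2. A Groebner basis of the Jacobian ideal J(f) in C{u,v} is {u*v/14 + v^6 + v^2/14, u*v^2 + v^3, u^2 + 3*u*v/2 + v^2/2}; counting standard monomials gives mu = 8. Corank 2; j^3 = (u + v)^2*(2*u + v) has shape L^2 M (L != M), so D-series; mu = 8 gives D_8.

8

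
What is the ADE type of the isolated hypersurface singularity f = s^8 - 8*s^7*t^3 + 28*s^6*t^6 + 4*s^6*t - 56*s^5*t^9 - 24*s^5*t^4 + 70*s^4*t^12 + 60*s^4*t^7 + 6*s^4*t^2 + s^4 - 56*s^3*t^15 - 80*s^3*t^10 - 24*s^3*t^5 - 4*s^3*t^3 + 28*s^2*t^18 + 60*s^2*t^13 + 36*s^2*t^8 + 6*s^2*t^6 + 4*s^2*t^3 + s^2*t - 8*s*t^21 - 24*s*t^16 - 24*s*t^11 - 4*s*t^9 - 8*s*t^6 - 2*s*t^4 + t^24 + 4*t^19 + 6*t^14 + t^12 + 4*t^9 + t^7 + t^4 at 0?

D_{5}

The Hessian of f at 0 has rank 0. Corank 2; j^3 = s^2*t has shape L^2 M (L != M), so D-series; mu = 5 gives D_5.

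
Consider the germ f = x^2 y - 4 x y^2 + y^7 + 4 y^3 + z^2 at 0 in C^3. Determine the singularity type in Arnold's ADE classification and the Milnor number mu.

The Hessian of f at 0 has rank 1. Corank 2; j^3 = y*(x - 2*y)^2 has shape L^2 M (L != M), so D-series; mu = 8 gives D_8.

Type D_8, Milnor number mu = 8.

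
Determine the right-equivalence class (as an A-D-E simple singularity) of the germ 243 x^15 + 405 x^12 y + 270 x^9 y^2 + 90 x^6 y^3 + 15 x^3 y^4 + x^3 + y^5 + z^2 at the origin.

The Hessian of f at 0 is [[0, 0, 0], [0, 0, 0], [0, 0, 2]] with rank 1, so corank 2. A Groebner basis of the Jacobian ideal J(f) in C{x,y,z} is {y^4, x^2, z}; counting standard monomials gives mu = 8. Corank 2; j^3 = x^3 is a perfect cube, so E-series; the 5-jet and mu = 8 give E_8.

E_{8}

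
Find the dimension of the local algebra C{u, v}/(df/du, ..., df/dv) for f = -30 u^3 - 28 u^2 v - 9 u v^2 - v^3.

The Hessian of f at 0 has rank 0. Corank 2; j^3 = -(3*u + v)*(10*u^2 + 6*u*v + v^2) splits into three distinct lines over C (the quadratic factor has nonzero discriminant), so D_4.

4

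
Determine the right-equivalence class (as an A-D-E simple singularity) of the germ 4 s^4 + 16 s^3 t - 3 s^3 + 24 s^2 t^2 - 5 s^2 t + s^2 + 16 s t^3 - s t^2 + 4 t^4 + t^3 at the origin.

The Hessian of f at 0 is [[2, 0], [0, 0]] with rank 1, so corank 1. A Groebner basis of the Jacobian ideal J(f) in C{s,t} is {t^2, s}; counting standard monomials gives mu = 2. Corank 1: A-series; mu = 2 gives A_2.

A_{2}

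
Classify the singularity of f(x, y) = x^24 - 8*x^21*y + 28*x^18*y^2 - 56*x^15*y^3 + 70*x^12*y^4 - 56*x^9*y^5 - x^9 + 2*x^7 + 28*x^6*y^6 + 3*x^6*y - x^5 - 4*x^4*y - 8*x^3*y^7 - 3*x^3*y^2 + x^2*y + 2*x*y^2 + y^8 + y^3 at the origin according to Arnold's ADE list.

The Hessian of f at 0 has rank 0. Corank 2; j^3 = y*(x + y)^2 has shape L^2 M (L != M), so D-series; mu = 9 gives D_9.

D_{9}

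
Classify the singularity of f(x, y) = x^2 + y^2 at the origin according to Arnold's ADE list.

A_{1}

The Hessian of f at 0 has rank 2. Corank 0: nondegenerate Morse point, so A_1.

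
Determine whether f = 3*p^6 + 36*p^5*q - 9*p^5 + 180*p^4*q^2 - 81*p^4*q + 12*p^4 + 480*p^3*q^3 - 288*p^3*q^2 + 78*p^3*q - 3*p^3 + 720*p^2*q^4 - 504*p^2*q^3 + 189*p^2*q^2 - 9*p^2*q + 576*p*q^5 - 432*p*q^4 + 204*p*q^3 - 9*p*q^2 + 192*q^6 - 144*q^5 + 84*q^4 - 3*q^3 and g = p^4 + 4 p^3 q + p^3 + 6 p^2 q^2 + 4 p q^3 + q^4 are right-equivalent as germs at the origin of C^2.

The Hessian of f at 0 is [[0, 0], [0, 0]] with rank 0, so corank 2. A Groebner basis of the Jacobian ideal J(f) in C{p,q} is {p^3 - 3*p^2 - 6*p*q - 3*q^2, p^2*q + 5*p^2/2 + 5*p*q + 5*q^2/2, -2*p^2 + p*q^2 - 4*p*q - 2*q^2, 3*p^2/2 + 3*p*q + q^3 + 3*q^2/2}; counting standard monomials gives mu = 6. Corank 2; j^3 = -3*(p + q)^3 is a perfect cube, so E-series; the 4-jet and mu = 6 give E_6. The Hessian of g at 0 is [[0, 0], [0, 0]] with rank 0, so corank 2. A Groebner basis of the Jacobian ideal J(g) in C{p,q} is {q^4, p*q^2 + q^3/3, p^2}; counting standard monomials gives mu = 6. Corank 2; j^3 = p^3 is a perfect cube, so E-series; the 4-jet and mu = 6 give E_6. Both have type E_6, hence right-equivalent.

Yes.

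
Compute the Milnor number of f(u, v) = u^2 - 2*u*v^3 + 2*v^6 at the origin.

5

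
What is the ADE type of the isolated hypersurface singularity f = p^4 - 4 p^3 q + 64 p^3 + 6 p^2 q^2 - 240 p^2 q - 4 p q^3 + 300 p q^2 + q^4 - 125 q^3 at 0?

The Hessian of f at 0 has rank 0. Corank 2; j^3 = (4*p - 5*q)^3 is a perfect cube, so E-series; the 4-jet and mu = 6 give E_6.

E_{6}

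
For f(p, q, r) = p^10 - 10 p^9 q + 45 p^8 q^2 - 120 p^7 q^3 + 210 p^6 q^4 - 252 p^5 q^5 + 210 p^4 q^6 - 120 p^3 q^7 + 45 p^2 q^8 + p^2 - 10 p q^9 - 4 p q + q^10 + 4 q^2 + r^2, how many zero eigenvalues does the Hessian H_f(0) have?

1

Hessian at 0 has rank 2.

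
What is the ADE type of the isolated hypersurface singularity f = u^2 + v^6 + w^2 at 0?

A5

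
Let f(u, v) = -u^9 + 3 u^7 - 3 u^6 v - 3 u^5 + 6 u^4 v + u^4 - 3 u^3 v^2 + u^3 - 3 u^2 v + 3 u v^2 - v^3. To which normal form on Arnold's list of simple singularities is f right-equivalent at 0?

The Hessian of f at 0 has rank 0. Corank 2; j^3 = (u - v)^3 is a perfect cube, so E-series; the 4-jet and mu = 6 give E_6.

E6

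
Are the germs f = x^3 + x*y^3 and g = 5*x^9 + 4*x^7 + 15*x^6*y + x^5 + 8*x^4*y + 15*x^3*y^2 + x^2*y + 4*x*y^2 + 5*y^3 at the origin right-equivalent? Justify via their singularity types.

The Hessian of f at 0 is [[0, 0], [0, 0]] with rank 0, so corank 2. A Groebner basis of the Jacobian ideal J(f) in C{x,y} is {x^3, x*y^2, 3*x^2 + y^3}; counting standard monomials gives mu = 7. Corank 2; j^3 = x^3 is a perfect cube, so E-series; the 4-jet and mu = 7 give E_7. The Hessian of g at 0 is [[0, 0], [0, 0]] with rank 0, so corank 2. A Groebner basis of the Jacobian ideal J(g) in C{x,y} is {y^3, x^2 - y^2, x*y + 2*y^2}; counting standard monomials gives mu = 4. Corank 2; j^3 = y*(x^2 + 4*x*y + 5*y^2) splits into three distinct lines over C (the quadratic factor has nonzero discriminant), so D_4. f is E_7 but g is D_4, hence not right-equivalent.

No.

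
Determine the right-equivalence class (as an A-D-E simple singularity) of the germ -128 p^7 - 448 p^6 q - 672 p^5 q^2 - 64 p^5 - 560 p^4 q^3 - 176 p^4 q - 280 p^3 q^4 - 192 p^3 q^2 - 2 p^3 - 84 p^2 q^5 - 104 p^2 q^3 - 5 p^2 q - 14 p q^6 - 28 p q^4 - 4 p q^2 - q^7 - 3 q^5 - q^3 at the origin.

The Hessian of f at 0 has rank 0. Corank 2; j^3 = -(p + q)^2*(2*p + q) has shape L^2 M (L != M), so D-series; mu = 6 gives D_6.

D_6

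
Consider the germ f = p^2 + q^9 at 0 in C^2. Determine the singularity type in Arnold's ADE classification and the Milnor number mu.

Type A_{8}, Milnor number mu = 8.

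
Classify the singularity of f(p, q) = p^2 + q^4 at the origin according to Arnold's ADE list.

The Hessian of f at 0 has rank 1. Corank 1: A-series; mu = 3 gives A_3.

A_3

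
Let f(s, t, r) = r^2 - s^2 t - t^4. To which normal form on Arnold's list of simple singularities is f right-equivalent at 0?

D_{5}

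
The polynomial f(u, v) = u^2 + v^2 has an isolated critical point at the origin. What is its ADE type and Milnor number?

Type A_{1}, Milnor number mu = 1.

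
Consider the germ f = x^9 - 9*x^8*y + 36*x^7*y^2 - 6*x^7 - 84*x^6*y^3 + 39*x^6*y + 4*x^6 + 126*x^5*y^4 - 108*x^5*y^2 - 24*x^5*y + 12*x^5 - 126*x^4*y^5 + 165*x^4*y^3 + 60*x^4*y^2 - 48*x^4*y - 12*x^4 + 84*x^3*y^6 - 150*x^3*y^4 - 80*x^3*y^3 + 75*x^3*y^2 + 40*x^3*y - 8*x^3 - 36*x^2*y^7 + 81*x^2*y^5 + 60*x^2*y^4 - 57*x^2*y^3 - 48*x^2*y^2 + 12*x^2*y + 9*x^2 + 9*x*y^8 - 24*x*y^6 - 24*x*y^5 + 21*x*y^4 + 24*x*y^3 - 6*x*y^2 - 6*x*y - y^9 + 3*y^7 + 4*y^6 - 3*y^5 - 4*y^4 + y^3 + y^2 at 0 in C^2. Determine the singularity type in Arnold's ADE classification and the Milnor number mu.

Type A_2, Milnor number mu = 2.

The Hessian of f at 0 is [[18, -6], [-6, 2]] with rank 1, so corank 1. A Groebner basis of the Jacobian ideal J(f) in C{x,y} is {y^2, x - y/3}; counting standard monomials gives mu = 2. Corank 1: A-series; mu = 2 gives A_2.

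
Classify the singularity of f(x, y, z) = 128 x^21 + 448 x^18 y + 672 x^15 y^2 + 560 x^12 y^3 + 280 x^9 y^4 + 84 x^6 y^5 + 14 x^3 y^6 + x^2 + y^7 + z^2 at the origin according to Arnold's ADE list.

A_{6}

The Hessian of f at 0 is [[2, 0, 0], [0, 0, 0], [0, 0, 2]] with rank 2, so corank 1. A Groebner basis of the Jacobian ideal J(f) in C{x,y,z} is {y^6, x, z}; counting standard monomials gives mu = 6. Corank 1: A-series; mu = 6 gives A_6.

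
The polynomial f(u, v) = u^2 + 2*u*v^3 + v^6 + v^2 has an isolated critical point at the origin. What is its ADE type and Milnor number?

Type A_{1}, Milnor number mu = 1.

The Hessian of f at 0 is [[2, 0], [0, 2]] with rank 2, so corank 0. A Groebner basis of the Jacobian ideal J(f) in C{u,v} is {u, v}; counting standard monomials gives mu = 1. Corank 0: nondegenerate Morse point, so A_1.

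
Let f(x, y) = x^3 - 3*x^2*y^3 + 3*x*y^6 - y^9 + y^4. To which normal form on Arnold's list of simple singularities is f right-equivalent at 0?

E_{6}

The Hessian of f at 0 has rank 0. Corank 2; j^3 = x^3 is a perfect cube, so E-series; the 4-jet and mu = 6 give E_6.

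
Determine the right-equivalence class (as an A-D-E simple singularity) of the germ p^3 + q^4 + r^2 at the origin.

E_{6}

The Hessian of f at 0 has rank 1. Corank 2; j^3 = p^3 is a perfect cube, so E-series; the 4-jet and mu = 6 give E_6.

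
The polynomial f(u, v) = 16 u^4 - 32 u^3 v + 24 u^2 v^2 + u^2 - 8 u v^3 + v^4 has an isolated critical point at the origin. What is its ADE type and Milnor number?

Type A3, Milnor number mu = 3.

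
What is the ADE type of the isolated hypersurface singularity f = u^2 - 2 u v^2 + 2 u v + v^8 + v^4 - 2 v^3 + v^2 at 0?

The Hessian of f at 0 has rank 1. Corank 1: A-series; mu = 7 gives A_7.

A7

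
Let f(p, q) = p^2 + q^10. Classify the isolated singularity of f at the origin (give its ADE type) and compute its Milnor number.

The Hessian of f at 0 has rank 1. Corank 1: A-series; mu = 9 gives A_9.

Type A_9, Milnor number mu = 9.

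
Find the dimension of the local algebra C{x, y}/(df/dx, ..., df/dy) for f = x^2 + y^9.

8

The Hessian of f at 0 has rank 1. Corank 1: A-series; mu = 8 gives A_8.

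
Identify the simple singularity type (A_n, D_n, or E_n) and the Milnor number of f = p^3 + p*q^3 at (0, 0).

The Hessian of f at 0 is [[0, 0], [0, 0]] with rank 0, so corank 2. A Groebner basis of the Jacobian ideal J(f) in C{p,q} is {p^3, p*q^2, 3*p^2 + q^3}; counting standard monomials gives mu = 7. Corank 2; j^3 = p^3 is a perfect cube, so E-series; the 4-jet and mu = 7 give E_7.

Type E_{7}, Milnor number mu = 7.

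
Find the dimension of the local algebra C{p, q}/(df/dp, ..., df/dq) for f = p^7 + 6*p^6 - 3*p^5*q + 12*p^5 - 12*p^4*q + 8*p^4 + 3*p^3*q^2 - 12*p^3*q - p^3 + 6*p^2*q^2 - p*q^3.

7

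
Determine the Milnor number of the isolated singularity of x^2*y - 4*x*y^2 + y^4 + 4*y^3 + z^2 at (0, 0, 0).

5

The Hessian of f at 0 has rank 1. Corank 2; j^3 = y*(x - 2*y)^2 has shape L^2 M (L != M), so D-series; mu = 5 gives D_5.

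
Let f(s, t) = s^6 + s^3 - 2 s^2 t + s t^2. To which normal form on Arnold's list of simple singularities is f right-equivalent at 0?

D_7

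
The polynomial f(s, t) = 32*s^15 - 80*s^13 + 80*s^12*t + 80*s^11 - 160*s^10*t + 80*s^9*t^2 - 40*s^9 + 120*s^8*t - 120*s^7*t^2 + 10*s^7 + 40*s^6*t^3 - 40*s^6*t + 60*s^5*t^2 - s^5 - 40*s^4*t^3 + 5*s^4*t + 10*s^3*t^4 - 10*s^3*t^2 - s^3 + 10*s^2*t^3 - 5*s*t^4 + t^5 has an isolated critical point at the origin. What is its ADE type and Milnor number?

The Hessian of f at 0 has rank 0. Corank 2; j^3 = -s^3 is a perfect cube, so E-series; the 5-jet and mu = 8 give E_8.

Type E_8, Milnor number mu = 8.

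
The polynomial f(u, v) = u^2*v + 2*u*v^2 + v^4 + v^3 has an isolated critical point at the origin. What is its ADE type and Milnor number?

Type D_5, Milnor number mu = 5.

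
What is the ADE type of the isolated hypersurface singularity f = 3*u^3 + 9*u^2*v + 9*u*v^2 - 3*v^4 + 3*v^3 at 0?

E_6

The Hessian of f at 0 is [[0, 0], [0, 0]] with rank 0, so corank 2. A Groebner basis of the Jacobian ideal J(f) in C{u,v} is {v^3, u^2 + 2*u*v + v^2}; counting standard monomials gives mu = 6. Corank 2; j^3 = 3*(u + v)^3 is a perfect cube, so E-series; the 4-jet and mu = 6 give E_6.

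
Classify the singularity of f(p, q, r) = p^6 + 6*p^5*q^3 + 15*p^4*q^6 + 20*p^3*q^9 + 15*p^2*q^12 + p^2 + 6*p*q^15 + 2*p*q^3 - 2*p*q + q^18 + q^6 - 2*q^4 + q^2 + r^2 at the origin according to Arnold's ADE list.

A5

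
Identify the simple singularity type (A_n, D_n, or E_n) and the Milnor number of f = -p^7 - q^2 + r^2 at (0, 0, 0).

The Hessian of f at 0 is [[0, 0, 0], [0, -2, 0], [0, 0, 2]] with rank 2, so corank 1. A Groebner basis of the Jacobian ideal J(f) in C{p,q,r} is {p^6, q, r}; counting standard monomials gives mu = 6. Corank 1: A-series; mu = 6 gives A_6.

Type A_6, Milnor number mu = 6.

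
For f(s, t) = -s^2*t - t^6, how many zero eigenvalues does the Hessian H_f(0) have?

2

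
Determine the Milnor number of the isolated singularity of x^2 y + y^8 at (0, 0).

9

The Hessian of f at 0 has rank 0. Corank 2; j^3 = x^2*y has shape L^2 M (L != M), so D-series; mu = 9 gives D_9.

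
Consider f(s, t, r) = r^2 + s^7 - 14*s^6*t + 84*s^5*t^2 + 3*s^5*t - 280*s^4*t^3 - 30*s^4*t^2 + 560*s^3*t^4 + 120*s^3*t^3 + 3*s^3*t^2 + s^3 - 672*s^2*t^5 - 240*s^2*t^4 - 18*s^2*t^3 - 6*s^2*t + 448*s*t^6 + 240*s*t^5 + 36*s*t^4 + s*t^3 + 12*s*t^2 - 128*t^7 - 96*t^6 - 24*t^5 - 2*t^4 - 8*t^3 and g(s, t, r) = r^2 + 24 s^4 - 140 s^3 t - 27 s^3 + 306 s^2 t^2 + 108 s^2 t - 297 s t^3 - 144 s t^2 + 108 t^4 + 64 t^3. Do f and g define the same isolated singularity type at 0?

Yes.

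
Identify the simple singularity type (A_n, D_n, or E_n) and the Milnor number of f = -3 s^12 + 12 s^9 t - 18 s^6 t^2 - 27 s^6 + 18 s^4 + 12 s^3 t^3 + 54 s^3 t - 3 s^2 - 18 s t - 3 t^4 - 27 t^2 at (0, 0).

Type A_3, Milnor number mu = 3.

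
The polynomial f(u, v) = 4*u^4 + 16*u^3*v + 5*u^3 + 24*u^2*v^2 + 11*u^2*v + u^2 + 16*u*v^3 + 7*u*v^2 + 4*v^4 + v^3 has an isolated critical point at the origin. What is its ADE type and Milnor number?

Type A_2, Milnor number mu = 2.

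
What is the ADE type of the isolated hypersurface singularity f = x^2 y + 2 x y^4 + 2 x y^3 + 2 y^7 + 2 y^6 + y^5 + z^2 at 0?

D8

The Hessian of f at 0 has rank 1. Corank 2; j^3 = x^2*y has shape L^2 M (L != M), so D-series; mu = 8 gives D_8.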